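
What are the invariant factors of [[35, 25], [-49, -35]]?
x^2

The Jordan structure of A has elementary divisors x^2. Arranging the block sizes at each eigenvalue in decreasing order and taking row products gives the invariant factors.

Invariant factors (smallest first, each dividing the next): x^2.

Check: the last factor x^2 is the minimal polynomial, and the product x^2 is the characteristic polynomial.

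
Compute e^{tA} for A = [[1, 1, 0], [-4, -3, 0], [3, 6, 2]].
A has Jordan form J = [[-1, 1, 0], [0, -1, 0], [0, 0, 2]] with A = PJP^{-1}, so e^{tA} = P e^{tJ} P^{-1}.

For a Jordan block J_k(λ), e^{tJ_k(λ)} = e^{λt} · (I + tN + t^2 N^2/2! + ... + t^{k-1} N^{k-1}/(k-1)!) where N is the nilpotent superdiagonal part.

Assembling the blocks and conjugating back gives the entries of e^{tA} as shown above.

e^{tA} = [[(2*t + 1)*e^{-t}, t*e^{-t}, 0], [-4*t*e^{-t}, (1 - 2*t)*e^{-t}, 0], [(6*t - e^{3*t} + 1)*e^{-t}, (3*t + e^{3*t} - 1)*e^{-t}, e^{2*t}]]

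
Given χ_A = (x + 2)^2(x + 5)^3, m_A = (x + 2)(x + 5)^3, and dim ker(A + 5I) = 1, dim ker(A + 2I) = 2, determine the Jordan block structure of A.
Jordan blocks: (-5, 3), (-2, 1), (-2, 1)

λ = -5: algebraic multiplicity 3 (exponent in χ_A), largest block size 3 (exponent in m_A), 1 block (geometric multiplicity). This forces block sizes [3].
λ = -2: algebraic multiplicity 2 (exponent in χ_A), largest block size 1 (exponent in m_A), 2 blocks (geometric multiplicity). These force block sizes [1, 1].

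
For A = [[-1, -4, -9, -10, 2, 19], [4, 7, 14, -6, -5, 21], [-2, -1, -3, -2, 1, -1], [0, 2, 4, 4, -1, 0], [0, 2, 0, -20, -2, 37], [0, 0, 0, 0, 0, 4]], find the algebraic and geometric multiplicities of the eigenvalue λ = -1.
algebraic multiplicity 3, geometric multiplicity 1

The characteristic polynomial is (x - 4)^3(x + 1)^3, so the factor x + 1 appears with exponent 3: the algebraic multiplicity is 3.

rank(A + I) = 5, so the eigenspace has dimension 6 - 5 = 1: the geometric multiplicity is 1.

Since 1 < 3, A is not diagonalizable.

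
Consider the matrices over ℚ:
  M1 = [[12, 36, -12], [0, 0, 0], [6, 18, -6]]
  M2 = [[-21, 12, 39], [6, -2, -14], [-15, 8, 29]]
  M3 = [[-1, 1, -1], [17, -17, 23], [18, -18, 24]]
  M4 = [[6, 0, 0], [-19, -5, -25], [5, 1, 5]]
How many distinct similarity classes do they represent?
Characteristic polynomials: χ_{M1} = x^2(x - 6), χ_{M2} = x^2(x - 6), χ_{M3} = x^2(x - 6), χ_{M4} = x^2(x - 6).

{M1}: invariant factors x, x(x - 6).

{M2, M3, M4}: invariant factors x^2(x - 6).

Matrices are similar if and only if their invariant-factor lists agree; the partition into similarity classes is {M1}, {M2, M3, M4}.

2 classes: {M1}, {M2, M3, M4}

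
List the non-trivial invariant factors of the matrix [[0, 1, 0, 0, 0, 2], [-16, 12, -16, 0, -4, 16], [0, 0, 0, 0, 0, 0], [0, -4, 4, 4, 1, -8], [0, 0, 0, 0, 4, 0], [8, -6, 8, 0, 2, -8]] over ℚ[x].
The Jordan structure of A has elementary divisors x^2, x, (x - 4)^2, (x - 4). Arranging the block sizes at each eigenvalue in decreasing order and taking row products gives the invariant factors.

Invariant factors (smallest first, each dividing the next): x(x - 4), x^2(x - 4)^2.

Check: the last factor x^2(x - 4)^2 is the minimal polynomial, and the product x^3(x - 4)^3 is the characteristic polynomial.

x(x - 4), x^2(x - 4)^2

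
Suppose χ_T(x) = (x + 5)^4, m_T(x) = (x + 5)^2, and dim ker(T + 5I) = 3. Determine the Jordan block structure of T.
Jordan blocks: (-5, 2), (-5, 1), (-5, 1)

λ = -5: algebraic multiplicity 4 (exponent in χ_T), largest block size 2 (exponent in m_T), 3 blocks (geometric multiplicity). These force block sizes [2, 1, 1].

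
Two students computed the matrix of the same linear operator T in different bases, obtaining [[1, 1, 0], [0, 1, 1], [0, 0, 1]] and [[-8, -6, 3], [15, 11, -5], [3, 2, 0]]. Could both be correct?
No.

Both have characteristic polynomial (x - 1)^3, but the minimal polynomial of A is (x - 1)^3 while the minimal polynomial of B is (x - 1)^2. The minimal polynomial is a similarity invariant, so A and B are not similar.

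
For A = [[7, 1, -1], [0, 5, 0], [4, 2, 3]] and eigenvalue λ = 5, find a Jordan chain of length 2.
We seek v_1 ∈ ker((A - 5I)^2) \ ker(A - 5I), then set v_{i+1} = (A - 5I) v_i.

One such chain is v_1 = [[0, -1, -2]]^T, v_2 = [[1, 0, 2]]^T. Check: (A - 5I) v_2 = [[0, 0, 0]]^T = 0.

v_1 = [[0, -1, -2]]^T, v_2 = [[1, 0, 2]]^T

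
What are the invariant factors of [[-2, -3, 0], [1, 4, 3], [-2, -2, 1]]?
The Jordan structure of A has elementary divisors (x - 1)^3. Arranging the block sizes at each eigenvalue in decreasing order and taking row products gives the invariant factors.

Invariant factors (smallest first, each dividing the next): (x - 1)^3.

Check: the last factor (x - 1)^3 is the minimal polynomial, and the product (x - 1)^3 is the characteristic polynomial.

(x - 1)^3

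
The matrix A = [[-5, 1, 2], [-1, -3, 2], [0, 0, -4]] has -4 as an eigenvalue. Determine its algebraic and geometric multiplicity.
algebraic multiplicity 3, geometric multiplicity 2

The characteristic polynomial is (x + 4)^3, so the factor x + 4 appears with exponent 3: the algebraic multiplicity is 3.

rank(A + 4I) = 1, so the eigenspace has dimension 3 - 1 = 2: the geometric multiplicity is 2.

Since 2 < 3, A is not diagonalizable.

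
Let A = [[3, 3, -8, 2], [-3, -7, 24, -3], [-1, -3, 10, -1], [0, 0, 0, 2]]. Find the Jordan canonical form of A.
The characteristic polynomial is det(xI - A) = (x - 2)^4, so the eigenvalues are 2 (algebraic multiplicity 4).

For λ = 2: rank(A - 2I) = 2, rank((A - 2I)^2) = 1, rank((A - 2I)^3) = 0. The eigenspace has dimension 4 - 2 = 2, so there are 2 Jordan blocks; the rank sequence gives block sizes [3, 1].

Assembling the blocks gives the Jordan form J above.

J = [[2, 1, 0, 0], [0, 2, 1, 0], [0, 0, 2, 0], [0, 0, 0, 2]]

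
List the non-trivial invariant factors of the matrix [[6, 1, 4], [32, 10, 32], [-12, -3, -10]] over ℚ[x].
The Jordan structure of A has elementary divisors (x - 2)^2, (x - 2). Arranging the block sizes at each eigenvalue in decreasing order and taking row products gives the invariant factors.

Invariant factors (smallest first, each dividing the next): x - 2, (x - 2)^2.

Check: the last factor (x - 2)^2 is the minimal polynomial, and the product (x - 2)^3 is the characteristic polynomial.

x - 2, (x - 2)^2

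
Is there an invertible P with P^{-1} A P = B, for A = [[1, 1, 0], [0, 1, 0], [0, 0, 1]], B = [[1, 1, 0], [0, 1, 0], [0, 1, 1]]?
Yes.

Two matrices over a field are similar if and only if they have the same invariant factors.

Both A and B have characteristic polynomial (x - 1)^3 and minimal polynomial (x - 1)^2. Computing further, both have invariant factors x - 1, (x - 1)^2. Hence A and B are similar.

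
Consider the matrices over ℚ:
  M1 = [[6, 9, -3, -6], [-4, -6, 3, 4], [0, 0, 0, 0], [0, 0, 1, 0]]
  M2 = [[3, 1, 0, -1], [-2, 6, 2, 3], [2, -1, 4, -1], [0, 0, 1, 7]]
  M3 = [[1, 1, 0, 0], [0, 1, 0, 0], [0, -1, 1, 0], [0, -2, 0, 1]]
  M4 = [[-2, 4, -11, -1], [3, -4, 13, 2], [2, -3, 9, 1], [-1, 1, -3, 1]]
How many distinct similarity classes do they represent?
4 classes: {M1}, {M2}, {M3}, {M4}

Characteristic polynomials: χ_{M1} = x^4, χ_{M2} = (x - 5)^4, χ_{M3} = (x - 1)^4, χ_{M4} = (x - 1)^4.

{M1}: invariant factors x, x^3.

{M2}: invariant factors x - 5, (x - 5)^3.

{M3}: invariant factors x - 1, x - 1, (x - 1)^2.

{M4}: invariant factors (x - 1)^2, (x - 1)^2.

Matrices are similar if and only if their invariant-factor lists agree; the partition into similarity classes is {M1}, {M2}, {M3}, {M4}.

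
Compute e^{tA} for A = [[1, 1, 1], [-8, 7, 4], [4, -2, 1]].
e^{tA} = [[(1 - 2*t)*e^{3*t}, t*e^{3*t}, t*e^{3*t}], [-8*t*e^{3*t}, (4*t + 1)*e^{3*t}, 4*t*e^{3*t}], [4*t*e^{3*t}, -2*t*e^{3*t}, (1 - 2*t)*e^{3*t}]]

A has Jordan form J = [[3, 1, 0], [0, 3, 0], [0, 0, 3]] with A = PJP^{-1}, so e^{tA} = P e^{tJ} P^{-1}.

For a Jordan block J_k(λ), e^{tJ_k(λ)} = e^{λt} · (I + tN + t^2 N^2/2! + ... + t^{k-1} N^{k-1}/(k-1)!) where N is the nilpotent superdiagonal part.

Assembling the blocks and conjugating back gives the entries of e^{tA} as shown above.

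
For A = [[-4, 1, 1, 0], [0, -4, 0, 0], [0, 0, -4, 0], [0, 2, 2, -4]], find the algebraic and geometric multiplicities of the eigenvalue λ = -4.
The characteristic polynomial is (x + 4)^4, so the factor x + 4 appears with exponent 4: the algebraic multiplicity is 4.

rank(A + 4I) = 1, so the eigenspace has dimension 4 - 1 = 3: the geometric multiplicity is 3.

Since 3 < 4, A is not diagonalizable.

algebraic multiplicity 4, geometric multiplicity 3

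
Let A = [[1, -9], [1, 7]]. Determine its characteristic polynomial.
χ_A(x) = (x - 4)^2

xI - A = [[x - 1, 9], [-1, x - 7]].

Expanding det(xI - A) along the first row:
det(xI - A) = + (x - 1)·det([[x - 7]]) - (9)·det([[-1]]).

Evaluating gives χ_A(x) = x^2 - 8x + 16 = (x - 4)^2.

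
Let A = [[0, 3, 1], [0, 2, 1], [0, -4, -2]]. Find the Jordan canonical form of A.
J = [[0, 1, 0], [0, 0, 1], [0, 0, 0]]

The characteristic polynomial is det(xI - A) = x^3, so the eigenvalues are 0 (algebraic multiplicity 3).

For λ = 0: rank(A) = 2, rank(A^2) = 1, rank(A^3) = 0. The eigenspace has dimension 3 - 2 = 1, so there is 1 Jordan block; the rank sequence gives block sizes [3].

Assembling the blocks gives the Jordan form J above.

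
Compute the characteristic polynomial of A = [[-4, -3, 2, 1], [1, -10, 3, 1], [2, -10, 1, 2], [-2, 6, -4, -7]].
xI - A = [[x + 4, 3, -2, -1], [-1, x + 10, -3, -1], [-2, 10, x - 1, -2], [2, -6, 4, x + 7]].

Expanding det(xI - A) along the first row:
det(xI - A) = + (x + 4)·det([[x + 10, -3, -1], [10, x - 1, -2], [-6, 4, x + 7]]) - (3)·det([[-1, -3, -1], [-2, x - 1, -2], [2, 4, x + 7]]) + (-2)·det([[-1, x + 10, -1], [-2, 10, -2], [2, -6, x + 7]]) - (-1)·det([[-1, x + 10, -3], [-2, 10, x - 1], [2, -6, 4]]).

Evaluating gives χ_A(x) = x^4 + 20x^3 + 150x^2 + 500x + 625 = (x + 5)^4.

χ_A(x) = (x + 5)^4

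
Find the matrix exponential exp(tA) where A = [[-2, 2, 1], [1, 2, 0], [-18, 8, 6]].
e^{tA} = [[(1 - 4*t)*e^{2*t}, 2*t*e^{2*t}, t*e^{2*t}], [t*(1 - 2*t)*e^{2*t}, (t^2 + 1)*e^{2*t}, t^2*e^{2*t}/2], [2*t*(2*t - 9)*e^{2*t}, 2*t*(4 - t)*e^{2*t}, (-t^2 + 4*t + 1)*e^{2*t}]]

A has Jordan form J = [[2, 1, 0], [0, 2, 1], [0, 0, 2]] with A = PJP^{-1}, so e^{tA} = P e^{tJ} P^{-1}.

For a Jordan block J_k(λ), e^{tJ_k(λ)} = e^{λt} · (I + tN + t^2 N^2/2! + ... + t^{k-1} N^{k-1}/(k-1)!) where N is the nilpotent superdiagonal part.

Assembling the blocks and conjugating back gives the entries of e^{tA} as shown above.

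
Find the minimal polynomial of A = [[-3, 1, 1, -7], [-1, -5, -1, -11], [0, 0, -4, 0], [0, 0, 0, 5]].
The characteristic polynomial factors as (x - 5)(x + 4)^3. The minimal polynomial is ∏(x - λ)^{k_λ} where k_λ is the size of the largest Jordan block at λ.

For λ = -4: rank(A + 4I) = 2, and the largest Jordan block has size 2 (the smallest k with rank((A + 4I)^k) = rank((A + 4I)^(k+1))).
For λ = 5: rank(A - 5I) = 3, and the largest Jordan block has size 1 (the smallest k with rank((A - 5I)^k) = rank((A - 5I)^(k+1))).

So m_A(x) = (x - 5)(x + 4)^2.

m_A(x) = (x - 5)(x + 4)^2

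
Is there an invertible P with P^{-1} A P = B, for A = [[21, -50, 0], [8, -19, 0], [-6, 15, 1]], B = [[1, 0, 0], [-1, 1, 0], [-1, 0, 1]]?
Two matrices over a field are similar if and only if they have the same invariant factors.

Both A and B have characteristic polynomial (x - 1)^3 and minimal polynomial (x - 1)^2. Computing further, both have invariant factors x - 1, (x - 1)^2. Hence A and B are similar.

Yes.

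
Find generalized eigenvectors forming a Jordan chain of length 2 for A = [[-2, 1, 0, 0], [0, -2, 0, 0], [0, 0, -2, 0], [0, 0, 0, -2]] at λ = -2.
We seek v_1 ∈ ker((A + 2I)^2) \ ker(A + 2I), then set v_{i+1} = (A + 2I) v_i.

One such chain is v_1 = [[0, 1, 1, 2]]^T, v_2 = [[1, 0, 0, 0]]^T. Check: (A + 2I) v_2 = [[0, 0, 0, 0]]^T = 0.

v_1 = [[0, 1, 1, 2]]^T, v_2 = [[1, 0, 0, 0]]^T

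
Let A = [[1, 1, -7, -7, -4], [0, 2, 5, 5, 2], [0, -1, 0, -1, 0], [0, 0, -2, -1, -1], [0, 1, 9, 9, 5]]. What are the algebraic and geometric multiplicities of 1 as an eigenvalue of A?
algebraic multiplicity 3, geometric multiplicity 3

The characteristic polynomial is (x - 2)^2(x - 1)^3, so the factor x - 1 appears with exponent 3: the algebraic multiplicity is 3.

rank(A - I) = 2, so the eigenspace has dimension 5 - 2 = 3: the geometric multiplicity is 3.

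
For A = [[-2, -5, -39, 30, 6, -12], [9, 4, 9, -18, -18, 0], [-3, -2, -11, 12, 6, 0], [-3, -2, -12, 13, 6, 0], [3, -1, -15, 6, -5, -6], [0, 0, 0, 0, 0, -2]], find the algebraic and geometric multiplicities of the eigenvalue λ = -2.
The characteristic polynomial is (x - 1)^3(x + 2)^3, so the factor x + 2 appears with exponent 3: the algebraic multiplicity is 3.

rank(A + 2I) = 4, so the eigenspace has dimension 6 - 4 = 2: the geometric multiplicity is 2.

Since 2 < 3, A is not diagonalizable.

algebraic multiplicity 3, geometric multiplicity 2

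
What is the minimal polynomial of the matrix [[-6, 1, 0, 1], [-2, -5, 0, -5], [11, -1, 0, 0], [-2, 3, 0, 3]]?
The characteristic polynomial factors as x^2(x + 4)^2. The minimal polynomial is ∏(x - λ)^{k_λ} where k_λ is the size of the largest Jordan block at λ.

For λ = -4: rank(A + 4I) = 3, and the largest Jordan block has size 2 (the smallest k with rank((A + 4I)^k) = rank((A + 4I)^(k+1))).
For λ = 0: rank(A) = 3, and the largest Jordan block has size 2 (the smallest k with rank(A^k) = rank(A^(k+1))).

So m_A(x) = x^2(x + 4)^2.

m_A(x) = x^2(x + 4)^2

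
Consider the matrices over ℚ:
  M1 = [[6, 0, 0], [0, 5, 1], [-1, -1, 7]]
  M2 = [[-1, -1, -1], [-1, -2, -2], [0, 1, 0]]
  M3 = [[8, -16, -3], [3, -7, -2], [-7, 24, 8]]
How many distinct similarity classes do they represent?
3 classes: {M1}, {M2}, {M3}

Characteristic polynomials: χ_{M1} = (x - 6)^3, χ_{M2} = (x + 1)^3, χ_{M3} = (x - 3)^3.

{M1}: invariant factors (x - 6)^3.

{M2}: invariant factors (x + 1)^3.

{M3}: invariant factors (x - 3)^3.

Matrices are similar if and only if their invariant-factor lists agree; the partition into similarity classes is {M1}, {M2}, {M3}.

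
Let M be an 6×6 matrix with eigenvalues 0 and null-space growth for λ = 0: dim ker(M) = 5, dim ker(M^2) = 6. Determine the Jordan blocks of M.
Jordan blocks: (0, 2), (0, 1), (0, 1), (0, 1), (0, 1)

λ = 0: successive nullity increments [5, 1] count blocks of size ≥ k; block sizes are [2, 1, 1, 1, 1].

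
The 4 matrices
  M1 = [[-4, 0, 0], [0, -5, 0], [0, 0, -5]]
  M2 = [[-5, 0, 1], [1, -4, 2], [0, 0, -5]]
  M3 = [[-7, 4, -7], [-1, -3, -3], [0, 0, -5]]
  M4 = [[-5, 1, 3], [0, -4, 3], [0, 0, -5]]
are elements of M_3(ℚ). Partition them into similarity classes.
Characteristic polynomials: χ_{M1} = (x + 4)(x + 5)^2, χ_{M2} = (x + 4)(x + 5)^2, χ_{M3} = (x + 5)^3, χ_{M4} = (x + 4)(x + 5)^2.

{M1, M4}: invariant factors x + 5, (x + 4)(x + 5).

{M2}: invariant factors (x + 4)(x + 5)^2.

{M3}: invariant factors (x + 5)^3.

Matrices are similar if and only if their invariant-factor lists agree; the partition into similarity classes is {M1, M4}, {M2}, {M3}.

3 classes: {M1, M4}, {M2}, {M3}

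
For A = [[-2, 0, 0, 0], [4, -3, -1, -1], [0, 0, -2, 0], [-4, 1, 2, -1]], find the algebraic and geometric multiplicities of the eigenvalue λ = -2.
The characteristic polynomial is (x + 2)^4, so the factor x + 2 appears with exponent 4: the algebraic multiplicity is 4.

rank(A + 2I) = 2, so the eigenspace has dimension 4 - 2 = 2: the geometric multiplicity is 2.

Since 2 < 4, A is not diagonalizable.

algebraic multiplicity 4, geometric multiplicity 2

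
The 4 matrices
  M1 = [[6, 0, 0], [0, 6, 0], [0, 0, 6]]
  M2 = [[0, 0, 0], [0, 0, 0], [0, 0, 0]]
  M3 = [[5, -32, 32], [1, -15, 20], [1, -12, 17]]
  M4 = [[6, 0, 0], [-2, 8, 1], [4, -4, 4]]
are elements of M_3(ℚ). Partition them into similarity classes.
Characteristic polynomials: χ_{M1} = (x - 6)^3, χ_{M2} = x^3, χ_{M3} = (x - 5)^2(x + 3), χ_{M4} = (x - 6)^3.

{M1}: invariant factors x - 6, x - 6, x - 6.

{M2}: invariant factors x, x, x.

{M3}: invariant factors (x - 5)^2(x + 3).

{M4}: invariant factors x - 6, (x - 6)^2.

Matrices are similar if and only if their invariant-factor lists agree; the partition into similarity classes is {M1}, {M2}, {M3}, {M4}.

4 classes: {M1}, {M2}, {M3}, {M4}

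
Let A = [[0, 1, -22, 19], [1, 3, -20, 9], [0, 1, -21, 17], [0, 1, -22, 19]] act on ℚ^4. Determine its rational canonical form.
R = [[0, 0, 0, 0], [1, 0, 0, -45], [0, 1, 0, 21], [0, 0, 1, 1]]

The invariant factors of A (the non-unit diagonal entries of the Smith normal form of xI - A over ℚ[x]) are x(x - 3)^2(x + 5), each dividing the next. The characteristic polynomial is their product, x(x - 3)^2(x + 5).

The rational canonical form is the block-diagonal matrix of companion matrices C(f_i):
R = [[0, 0, 0, 0], [1, 0, 0, -45], [0, 1, 0, 21], [0, 0, 1, 1]].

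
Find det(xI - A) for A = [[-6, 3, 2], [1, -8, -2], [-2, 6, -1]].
xI - A = [[x + 6, -3, -2], [-1, x + 8, 2], [2, -6, x + 1]].

Expanding det(xI - A) along the first row:
det(xI - A) = + (x + 6)·det([[x + 8, 2], [-6, x + 1]]) - (-3)·det([[-1, 2], [2, x + 1]]) + (-2)·det([[-1, x + 8], [2, -6]]).

Evaluating gives χ_A(x) = x^3 + 15x^2 + 75x + 125 = (x + 5)^3.

χ_A(x) = (x + 5)^3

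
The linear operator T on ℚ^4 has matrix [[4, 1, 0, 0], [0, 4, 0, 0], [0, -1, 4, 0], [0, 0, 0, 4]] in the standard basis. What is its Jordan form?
J = [[4, 1, 0, 0], [0, 4, 0, 0], [0, 0, 4, 0], [0, 0, 0, 4]]

The characteristic polynomial is det(xI - A) = (x - 4)^4, so the eigenvalues are 4 (algebraic multiplicity 4).

For λ = 4: rank(A - 4I) = 1, rank((A - 4I)^2) = 0. The eigenspace has dimension 4 - 1 = 3, so there are 3 Jordan blocks; the rank sequence gives block sizes [2, 1, 1].

Assembling the blocks gives the Jordan form J above.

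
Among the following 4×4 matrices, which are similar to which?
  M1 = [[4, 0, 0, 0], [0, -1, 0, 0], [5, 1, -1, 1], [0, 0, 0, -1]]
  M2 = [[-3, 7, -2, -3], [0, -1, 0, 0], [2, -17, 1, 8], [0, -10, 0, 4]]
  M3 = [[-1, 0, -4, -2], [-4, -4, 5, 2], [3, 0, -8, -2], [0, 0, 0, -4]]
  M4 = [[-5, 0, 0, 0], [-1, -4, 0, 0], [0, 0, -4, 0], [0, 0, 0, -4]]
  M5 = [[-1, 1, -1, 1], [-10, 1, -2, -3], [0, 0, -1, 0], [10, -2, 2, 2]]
Characteristic polynomials: χ_{M1} = (x - 4)(x + 1)^3, χ_{M2} = (x - 4)(x + 1)^3, χ_{M3} = (x + 4)^3(x + 5), χ_{M4} = (x + 4)^3(x + 5), χ_{M5} = (x - 4)(x + 1)^3.

{M1, M2, M5}: invariant factors x + 1, (x - 4)(x + 1)^2.

{M3}: invariant factors x + 4, (x + 4)^2(x + 5).

{M4}: invariant factors x + 4, x + 4, (x + 4)(x + 5).

Matrices are similar if and only if their invariant-factor lists agree; the partition into similarity classes is {M1, M2, M5}, {M3}, {M4}.

3 classes: {M1, M2, M5}, {M3}, {M4}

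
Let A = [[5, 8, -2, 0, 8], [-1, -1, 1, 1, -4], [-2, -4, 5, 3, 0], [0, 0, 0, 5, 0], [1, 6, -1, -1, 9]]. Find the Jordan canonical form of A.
J = [[3, 0, 0, 0, 0], [0, 5, 1, 0, 0], [0, 0, 5, 1, 0], [0, 0, 0, 5, 0], [0, 0, 0, 0, 5]]

The characteristic polynomial is det(xI - A) = (x - 5)^4(x - 3), so the eigenvalues are 3 (algebraic multiplicity 1), 5 (algebraic multiplicity 4).

For λ = 3: algebraic multiplicity 1 gives one 1×1 block.

For λ = 5: rank(A - 5I) = 3, rank((A - 5I)^2) = 2, rank((A - 5I)^3) = 1. The eigenspace has dimension 5 - 3 = 2, so there are 2 Jordan blocks; the rank sequence gives block sizes [3, 1].

Assembling the blocks gives the Jordan form J above.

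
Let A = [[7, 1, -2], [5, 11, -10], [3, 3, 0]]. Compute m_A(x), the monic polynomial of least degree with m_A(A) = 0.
m_A(x) = (x - 6)^2

The characteristic polynomial factors as (x - 6)^3. The minimal polynomial is ∏(x - λ)^{k_λ} where k_λ is the size of the largest Jordan block at λ.

For λ = 6: rank(A - 6I) = 1, and the largest Jordan block has size 2 (the smallest k with rank((A - 6I)^k) = rank((A - 6I)^(k+1))).

So m_A(x) = (x - 6)^2.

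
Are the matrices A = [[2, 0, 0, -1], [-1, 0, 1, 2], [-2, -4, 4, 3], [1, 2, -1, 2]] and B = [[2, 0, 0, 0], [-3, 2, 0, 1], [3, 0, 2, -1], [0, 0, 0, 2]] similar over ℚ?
Both have characteristic polynomial (x - 2)^4, but the minimal polynomial of A is (x - 2)^3 while the minimal polynomial of B is (x - 2)^2. The minimal polynomial is a similarity invariant, so A and B are not similar.

No.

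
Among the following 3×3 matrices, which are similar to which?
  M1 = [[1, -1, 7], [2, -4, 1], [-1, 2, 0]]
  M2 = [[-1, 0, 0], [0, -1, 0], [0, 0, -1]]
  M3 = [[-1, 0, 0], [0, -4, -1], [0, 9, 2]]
Characteristic polynomials: χ_{M1} = (x + 1)^3, χ_{M2} = (x + 1)^3, χ_{M3} = (x + 1)^3.

{M1}: invariant factors (x + 1)^3.

{M2}: invariant factors x + 1, x + 1, x + 1.

{M3}: invariant factors x + 1, (x + 1)^2.

Matrices are similar if and only if their invariant-factor lists agree; the partition into similarity classes is {M1}, {M2}, {M3}.

3 classes: {M1}, {M2}, {M3}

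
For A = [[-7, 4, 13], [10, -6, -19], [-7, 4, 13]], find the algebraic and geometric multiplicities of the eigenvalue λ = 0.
The characteristic polynomial is x^3, so the factor x appears with exponent 3: the algebraic multiplicity is 3.

rank(A) = 2, so the eigenspace has dimension 3 - 2 = 1: the geometric multiplicity is 1.

Since 1 < 3, A is not diagonalizable.

algebraic multiplicity 3, geometric multiplicity 1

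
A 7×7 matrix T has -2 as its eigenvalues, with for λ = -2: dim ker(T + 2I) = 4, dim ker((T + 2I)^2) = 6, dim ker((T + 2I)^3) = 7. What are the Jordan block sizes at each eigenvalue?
λ = -2: successive nullity increments [4, 2, 1] count blocks of size ≥ k; block sizes are [3, 2, 1, 1].

Jordan blocks: (-2, 3), (-2, 2), (-2, 1), (-2, 1)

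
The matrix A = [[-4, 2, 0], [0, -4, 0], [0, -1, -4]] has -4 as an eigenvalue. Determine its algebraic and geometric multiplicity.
The characteristic polynomial is (x + 4)^3, so the factor x + 4 appears with exponent 3: the algebraic multiplicity is 3.

rank(A + 4I) = 1, so the eigenspace has dimension 3 - 1 = 2: the geometric multiplicity is 2.

Since 2 < 3, A is not diagonalizable.

algebraic multiplicity 3, geometric multiplicity 2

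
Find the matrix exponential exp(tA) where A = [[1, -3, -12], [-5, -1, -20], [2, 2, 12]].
A has Jordan form J = [[4, 1, 0], [0, 4, 0], [0, 0, 4]] with A = PJP^{-1}, so e^{tA} = P e^{tJ} P^{-1}.

For a Jordan block J_k(λ), e^{tJ_k(λ)} = e^{λt} · (I + tN + t^2 N^2/2! + ... + t^{k-1} N^{k-1}/(k-1)!) where N is the nilpotent superdiagonal part.

Assembling the blocks and conjugating back gives the entries of e^{tA} as shown above.

e^{tA} = [[(1 - 3*t)*e^{4*t}, -3*t*e^{4*t}, -12*t*e^{4*t}], [-5*t*e^{4*t}, (1 - 5*t)*e^{4*t}, -20*t*e^{4*t}], [2*t*e^{4*t}, 2*t*e^{4*t}, (8*t + 1)*e^{4*t}]]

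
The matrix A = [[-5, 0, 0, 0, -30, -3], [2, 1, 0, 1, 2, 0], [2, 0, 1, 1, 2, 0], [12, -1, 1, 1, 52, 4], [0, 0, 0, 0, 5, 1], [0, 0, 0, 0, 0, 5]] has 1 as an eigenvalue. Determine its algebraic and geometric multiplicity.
algebraic multiplicity 3, geometric multiplicity 1

The characteristic polynomial is (x - 5)^2(x - 1)^3(x + 5), so the factor x - 1 appears with exponent 3: the algebraic multiplicity is 3.

rank(A - I) = 5, so the eigenspace has dimension 6 - 5 = 1: the geometric multiplicity is 1.

Since 1 < 3, A is not diagonalizable.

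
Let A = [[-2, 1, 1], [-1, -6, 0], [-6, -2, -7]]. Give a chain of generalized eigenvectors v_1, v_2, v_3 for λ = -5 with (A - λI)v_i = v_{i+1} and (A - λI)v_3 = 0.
v_1 = [[0, 0, 1]]^T, v_2 = [[1, 0, -2]]^T, v_3 = [[1, -1, -2]]^T

We seek v_1 ∈ ker((A + 5I)^3) \ ker((A + 5I)^2), then set v_{i+1} = (A + 5I) v_i.

One such chain is v_1 = [[0, 0, 1]]^T, v_2 = [[1, 0, -2]]^T, v_3 = [[1, -1, -2]]^T. Check: (A + 5I) v_3 = [[0, 0, 0]]^T = 0.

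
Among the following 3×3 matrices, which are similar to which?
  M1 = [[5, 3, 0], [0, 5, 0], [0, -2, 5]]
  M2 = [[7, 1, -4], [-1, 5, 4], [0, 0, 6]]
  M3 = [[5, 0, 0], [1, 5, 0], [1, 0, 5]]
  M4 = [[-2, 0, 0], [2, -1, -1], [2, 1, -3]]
3 classes: {M1, M3}, {M2}, {M4}

Characteristic polynomials: χ_{M1} = (x - 5)^3, χ_{M2} = (x - 6)^3, χ_{M3} = (x - 5)^3, χ_{M4} = (x + 2)^3.

{M1, M3}: invariant factors x - 5, (x - 5)^2.

{M2}: invariant factors x - 6, (x - 6)^2.

{M4}: invariant factors x + 2, (x + 2)^2.

Matrices are similar if and only if their invariant-factor lists agree; the partition into similarity classes is {M1, M3}, {M2}, {M4}.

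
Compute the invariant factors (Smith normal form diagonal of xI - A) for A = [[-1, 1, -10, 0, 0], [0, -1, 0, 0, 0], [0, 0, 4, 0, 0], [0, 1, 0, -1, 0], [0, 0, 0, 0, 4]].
(x - 4)(x + 1), (x - 4)(x + 1)^2

The Jordan structure of A has elementary divisors (x + 1)^2, (x + 1), (x - 4), (x - 4). Arranging the block sizes at each eigenvalue in decreasing order and taking row products gives the invariant factors.

Invariant factors (smallest first, each dividing the next): (x - 4)(x + 1), (x - 4)(x + 1)^2.

Check: the last factor (x - 4)(x + 1)^2 is the minimal polynomial, and the product (x - 4)^2(x + 1)^3 is the characteristic polynomial.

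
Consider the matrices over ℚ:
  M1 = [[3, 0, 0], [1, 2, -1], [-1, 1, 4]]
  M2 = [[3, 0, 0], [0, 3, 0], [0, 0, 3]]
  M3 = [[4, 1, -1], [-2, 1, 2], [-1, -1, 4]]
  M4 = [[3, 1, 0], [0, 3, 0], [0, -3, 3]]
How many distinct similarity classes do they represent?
Characteristic polynomials: χ_{M1} = (x - 3)^3, χ_{M2} = (x - 3)^3, χ_{M3} = (x - 3)^3, χ_{M4} = (x - 3)^3.

{M1, M3, M4}: invariant factors x - 3, (x - 3)^2.

{M2}: invariant factors x - 3, x - 3, x - 3.

Matrices are similar if and only if their invariant-factor lists agree; the partition into similarity classes is {M1, M3, M4}, {M2}.

2 classes: {M1, M3, M4}, {M2}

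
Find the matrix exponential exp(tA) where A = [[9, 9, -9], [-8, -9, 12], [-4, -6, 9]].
A has Jordan form J = [[3, 1, 0], [0, 3, 0], [0, 0, 3]] with A = PJP^{-1}, so e^{tA} = P e^{tJ} P^{-1}.

For a Jordan block J_k(λ), e^{tJ_k(λ)} = e^{λt} · (I + tN + t^2 N^2/2! + ... + t^{k-1} N^{k-1}/(k-1)!) where N is the nilpotent superdiagonal part.

Assembling the blocks and conjugating back gives the entries of e^{tA} as shown above.

e^{tA} = [[(6*t + 1)*e^{3*t}, 9*t*e^{3*t}, -9*t*e^{3*t}], [-8*t*e^{3*t}, (1 - 12*t)*e^{3*t}, 12*t*e^{3*t}], [-4*t*e^{3*t}, -6*t*e^{3*t}, (6*t + 1)*e^{3*t}]]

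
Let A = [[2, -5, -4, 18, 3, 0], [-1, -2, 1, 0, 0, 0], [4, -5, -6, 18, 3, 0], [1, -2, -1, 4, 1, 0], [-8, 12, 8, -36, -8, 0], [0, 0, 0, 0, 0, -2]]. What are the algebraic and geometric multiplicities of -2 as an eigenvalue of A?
algebraic multiplicity 6, geometric multiplicity 3

The characteristic polynomial is (x + 2)^6, so the factor x + 2 appears with exponent 6: the algebraic multiplicity is 6.

rank(A + 2I) = 3, so the eigenspace has dimension 6 - 3 = 3: the geometric multiplicity is 3.

Since 3 < 6, A is not diagonalizable.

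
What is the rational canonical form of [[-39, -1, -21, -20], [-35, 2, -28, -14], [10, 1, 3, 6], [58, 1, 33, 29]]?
The invariant factors of A (the non-unit diagonal entries of the Smith normal form of xI - A over ℚ[x]) are (x - 1)(x + 2)(x^2 + 4x + 2), each dividing the next. The characteristic polynomial is their product, (x - 1)(x + 2)(x^2 + 4x + 2).

The rational canonical form is the block-diagonal matrix of companion matrices C(f_i):
R = [[0, 0, 0, 4], [1, 0, 0, 6], [0, 1, 0, -4], [0, 0, 1, -5]].

Note the characteristic polynomial does not split into linear factors over ℚ, so A has no Jordan form over ℚ; the rational canonical form exists over any field.

R = [[0, 0, 0, 4], [1, 0, 0, 6], [0, 1, 0, -4], [0, 0, 1, -5]]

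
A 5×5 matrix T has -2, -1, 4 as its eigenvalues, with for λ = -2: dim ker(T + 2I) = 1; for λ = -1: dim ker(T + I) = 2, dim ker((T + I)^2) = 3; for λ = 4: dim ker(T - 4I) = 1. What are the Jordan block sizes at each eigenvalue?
λ = -2: successive nullity increments [1] count blocks of size ≥ k; block sizes are [1].
λ = -1: successive nullity increments [2, 1] count blocks of size ≥ k; block sizes are [2, 1].
λ = 4: successive nullity increments [1] count blocks of size ≥ k; block sizes are [1].

Jordan blocks: (-2, 1), (-1, 2), (-1, 1), (4, 1)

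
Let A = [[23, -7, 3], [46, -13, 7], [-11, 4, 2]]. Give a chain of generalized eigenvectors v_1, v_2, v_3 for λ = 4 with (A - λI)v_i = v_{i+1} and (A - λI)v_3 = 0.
We seek v_1 ∈ ker((A - 4I)^3) \ ker((A - 4I)^2), then set v_{i+1} = (A - 4I) v_i.

One such chain is v_1 = [[-8, -20, 5]]^T, v_2 = [[3, 7, -2]]^T, v_3 = [[2, 5, -1]]^T. Check: (A - 4I) v_3 = [[0, 0, 0]]^T = 0.

v_1 = [[-8, -20, 5]]^T, v_2 = [[3, 7, -2]]^T, v_3 = [[2, 5, -1]]^T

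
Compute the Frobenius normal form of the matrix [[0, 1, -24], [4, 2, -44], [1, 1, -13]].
The invariant factors of A (the non-unit diagonal entries of the Smith normal form of xI - A over ℚ[x]) are (x + 2)(x + 4)(x + 5), each dividing the next. The characteristic polynomial is their product, (x + 2)(x + 4)(x + 5).

The rational canonical form is the block-diagonal matrix of companion matrices C(f_i):
R = [[0, 0, -40], [1, 0, -38], [0, 1, -11]].

R = [[0, 0, -40], [1, 0, -38], [0, 1, -11]]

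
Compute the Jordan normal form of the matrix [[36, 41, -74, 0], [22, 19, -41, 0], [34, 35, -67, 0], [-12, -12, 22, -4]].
The characteristic polynomial is det(xI - A) = (x + 4)^4, so the eigenvalues are -4 (algebraic multiplicity 4).

For λ = -4: rank(A + 4I) = 2, rank((A + 4I)^2) = 1, rank((A + 4I)^3) = 0. The eigenspace has dimension 4 - 2 = 2, so there are 2 Jordan blocks; the rank sequence gives block sizes [3, 1].

Assembling the blocks gives the Jordan form J above.

J = [[-4, 1, 0, 0], [0, -4, 1, 0], [0, 0, -4, 0], [0, 0, 0, -4]]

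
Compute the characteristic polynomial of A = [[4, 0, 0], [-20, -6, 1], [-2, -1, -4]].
xI - A = [[x - 4, 0, 0], [20, x + 6, -1], [2, 1, x + 4]].

Expanding det(xI - A) along the first row:
det(xI - A) = + (x - 4)·det([[x + 6, -1], [1, x + 4]]) - (0)·det([[20, -1], [2, x + 4]]) + (0)·det([[20, x + 6], [2, 1]]).

Evaluating gives χ_A(x) = x^3 + 6x^2 - 15x - 100 = (x - 4)(x + 5)^2.

χ_A(x) = (x - 4)(x + 5)^2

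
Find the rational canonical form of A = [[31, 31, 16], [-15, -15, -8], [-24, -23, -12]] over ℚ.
The invariant factors of A (the non-unit diagonal entries of the Smith normal form of xI - A over ℚ[x]) are (x - 2)(x^2 - 2x + 4), each dividing the next. The characteristic polynomial is their product, (x - 2)(x^2 - 2x + 4).

The rational canonical form is the block-diagonal matrix of companion matrices C(f_i):
R = [[0, 0, 8], [1, 0, -8], [0, 1, 4]].

Note the characteristic polynomial does not split into linear factors over ℚ, so A has no Jordan form over ℚ; the rational canonical form exists over any field.

R = [[0, 0, 8], [1, 0, -8], [0, 1, 4]]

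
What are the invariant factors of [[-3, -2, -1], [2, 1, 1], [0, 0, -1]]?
The Jordan structure of A has elementary divisors (x + 1)^2, (x + 1). Arranging the block sizes at each eigenvalue in decreasing order and taking row products gives the invariant factors.

Invariant factors (smallest first, each dividing the next): x + 1, (x + 1)^2.

Check: the last factor (x + 1)^2 is the minimal polynomial, and the product (x + 1)^3 is the characteristic polynomial.

x + 1, (x + 1)^2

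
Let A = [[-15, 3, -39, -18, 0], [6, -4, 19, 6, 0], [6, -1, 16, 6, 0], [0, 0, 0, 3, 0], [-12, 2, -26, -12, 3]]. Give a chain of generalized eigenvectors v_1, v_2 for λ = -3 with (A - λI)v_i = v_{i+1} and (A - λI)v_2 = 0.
We seek v_1 ∈ ker((A + 3I)^2) \ ker(A + 3I), then set v_{i+1} = (A + 3I) v_i.

One such chain is v_1 = [[0, 1, 0, 0, 0]]^T, v_2 = [[3, -1, -1, 0, 2]]^T. Check: (A + 3I) v_2 = [[0, 0, 0, 0, 0]]^T = 0.

v_1 = [[0, 1, 0, 0, 0]]^T, v_2 = [[3, -1, -1, 0, 2]]^T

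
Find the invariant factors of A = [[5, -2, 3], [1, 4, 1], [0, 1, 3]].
The Jordan structure of A has elementary divisors (x - 4)^3. Arranging the block sizes at each eigenvalue in decreasing order and taking row products gives the invariant factors.

Invariant factors (smallest first, each dividing the next): (x - 4)^3.

Check: the last factor (x - 4)^3 is the minimal polynomial, and the product (x - 4)^3 is the characteristic polynomial.

(x - 4)^3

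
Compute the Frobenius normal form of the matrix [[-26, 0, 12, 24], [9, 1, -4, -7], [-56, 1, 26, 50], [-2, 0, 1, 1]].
The invariant factors of A (the non-unit diagonal entries of the Smith normal form of xI - A over ℚ[x]) are (x - 2)(x^3 - x + 3), each dividing the next. The characteristic polynomial is their product, (x - 2)(x^3 - x + 3).

The rational canonical form is the block-diagonal matrix of companion matrices C(f_i):
R = [[0, 0, 0, 6], [1, 0, 0, -5], [0, 1, 0, 1], [0, 0, 1, 2]].

Note the characteristic polynomial does not split into linear factors over ℚ, so A has no Jordan form over ℚ; the rational canonical form exists over any field.

R = [[0, 0, 0, 6], [1, 0, 0, -5], [0, 1, 0, 1], [0, 0, 1, 2]]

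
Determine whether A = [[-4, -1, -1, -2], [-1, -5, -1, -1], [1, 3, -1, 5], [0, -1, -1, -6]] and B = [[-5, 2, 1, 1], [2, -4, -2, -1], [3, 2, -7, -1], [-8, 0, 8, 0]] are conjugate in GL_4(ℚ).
Yes.

Two matrices over a field are similar if and only if they have the same invariant factors.

Both A and B have characteristic polynomial (x + 4)^4 and minimal polynomial (x + 4)^2. Computing further, both have invariant factors (x + 4)^2, (x + 4)^2. Hence A and B are similar.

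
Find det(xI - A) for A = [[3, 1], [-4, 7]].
xI - A = [[x - 3, -1], [4, x - 7]].

Expanding det(xI - A) along the first row:
det(xI - A) = + (x - 3)·det([[x - 7]]) - (-1)·det([[4]]).

Evaluating gives χ_A(x) = x^2 - 10x + 25 = (x - 5)^2.

χ_A(x) = (x - 5)^2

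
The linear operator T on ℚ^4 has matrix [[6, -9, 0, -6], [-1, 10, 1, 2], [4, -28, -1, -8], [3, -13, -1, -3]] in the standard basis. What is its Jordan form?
J = [[3, 1, 0, 0], [0, 3, 1, 0], [0, 0, 3, 0], [0, 0, 0, 3]]

The characteristic polynomial is det(xI - A) = (x - 3)^4, so the eigenvalues are 3 (algebraic multiplicity 4).

For λ = 3: rank(A - 3I) = 2, rank((A - 3I)^2) = 1, rank((A - 3I)^3) = 0. The eigenspace has dimension 4 - 2 = 2, so there are 2 Jordan blocks; the rank sequence gives block sizes [3, 1].

Assembling the blocks gives the Jordan form J above.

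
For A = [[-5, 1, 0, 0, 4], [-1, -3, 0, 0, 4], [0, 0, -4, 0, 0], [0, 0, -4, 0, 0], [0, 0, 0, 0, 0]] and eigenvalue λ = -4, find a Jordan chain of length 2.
We seek v_1 ∈ ker((A + 4I)^2) \ ker(A + 4I), then set v_{i+1} = (A + 4I) v_i.

One such chain is v_1 = [[0, 1, 0, 0, 0]]^T, v_2 = [[1, 1, 0, 0, 0]]^T. Check: (A + 4I) v_2 = [[0, 0, 0, 0, 0]]^T = 0.

v_1 = [[0, 1, 0, 0, 0]]^T, v_2 = [[1, 1, 0, 0, 0]]^T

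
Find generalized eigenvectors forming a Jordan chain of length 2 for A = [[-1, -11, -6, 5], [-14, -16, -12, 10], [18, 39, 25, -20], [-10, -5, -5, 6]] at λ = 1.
v_1 = [[-1, -2, 3, -1]]^T, v_2 = [[1, 2, -4, 0]]^T

We seek v_1 ∈ ker((A - I)^2) \ ker(A - I), then set v_{i+1} = (A - I) v_i.

One such chain is v_1 = [[-1, -2, 3, -1]]^T, v_2 = [[1, 2, -4, 0]]^T. Check: (A - I) v_2 = [[0, 0, 0, 0]]^T = 0.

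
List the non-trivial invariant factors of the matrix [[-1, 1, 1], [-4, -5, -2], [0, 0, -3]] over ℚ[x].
x + 3, (x + 3)^2

The Jordan structure of A has elementary divisors (x + 3)^2, (x + 3). Arranging the block sizes at each eigenvalue in decreasing order and taking row products gives the invariant factors.

Invariant factors (smallest first, each dividing the next): x + 3, (x + 3)^2.

Check: the last factor (x + 3)^2 is the minimal polynomial, and the product (x + 3)^3 is the characteristic polynomial.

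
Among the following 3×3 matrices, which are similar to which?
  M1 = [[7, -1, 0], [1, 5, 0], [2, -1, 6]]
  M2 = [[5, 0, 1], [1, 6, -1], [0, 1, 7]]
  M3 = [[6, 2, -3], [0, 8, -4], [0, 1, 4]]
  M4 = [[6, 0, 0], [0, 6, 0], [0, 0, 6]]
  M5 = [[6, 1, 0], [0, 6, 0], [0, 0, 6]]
Characteristic polynomials: χ_{M1} = (x - 6)^3, χ_{M2} = (x - 6)^3, χ_{M3} = (x - 6)^3, χ_{M4} = (x - 6)^3, χ_{M5} = (x - 6)^3.

{M1, M2, M3}: invariant factors (x - 6)^3.

{M4}: invariant factors x - 6, x - 6, x - 6.

{M5}: invariant factors x - 6, (x - 6)^2.

Matrices are similar if and only if their invariant-factor lists agree; the partition into similarity classes is {M1, M2, M3}, {M4}, {M5}.

3 classes: {M1, M2, M3}, {M4}, {M5}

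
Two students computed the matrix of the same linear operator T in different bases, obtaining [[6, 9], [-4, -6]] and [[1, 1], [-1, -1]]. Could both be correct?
Two matrices over a field are similar if and only if they have the same invariant factors.

Both A and B have characteristic polynomial x^2 and minimal polynomial x^2. Computing further, both have invariant factors x^2. Hence A and B are similar.

Yes.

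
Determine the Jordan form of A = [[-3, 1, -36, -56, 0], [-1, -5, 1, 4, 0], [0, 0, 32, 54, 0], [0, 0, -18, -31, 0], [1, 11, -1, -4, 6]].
The characteristic polynomial is det(xI - A) = (x - 6)(x - 5)(x + 4)^3, so the eigenvalues are -4 (algebraic multiplicity 3), 5 (algebraic multiplicity 1), 6 (algebraic multiplicity 1).

For λ = -4: rank(A + 4I) = 4, rank((A + 4I)^2) = 3, rank((A + 4I)^3) = 2. The eigenspace has dimension 5 - 4 = 1, so there is 1 Jordan block; the rank sequence gives block sizes [3].

For λ = 5: algebraic multiplicity 1 gives one 1×1 block.

For λ = 6: algebraic multiplicity 1 gives one 1×1 block.

Assembling the blocks gives the Jordan form J above.

J = [[-4, 1, 0, 0, 0], [0, -4, 1, 0, 0], [0, 0, -4, 0, 0], [0, 0, 0, 5, 0], [0, 0, 0, 0, 6]]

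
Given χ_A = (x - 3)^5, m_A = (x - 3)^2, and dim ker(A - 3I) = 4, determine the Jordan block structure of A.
Jordan blocks: (3, 2), (3, 1), (3, 1), (3, 1)

λ = 3: algebraic multiplicity 5 (exponent in χ_A), largest block size 2 (exponent in m_A), 4 blocks (geometric multiplicity). These force block sizes [2, 1, 1, 1].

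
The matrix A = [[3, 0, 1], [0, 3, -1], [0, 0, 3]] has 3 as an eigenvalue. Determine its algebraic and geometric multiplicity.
The characteristic polynomial is (x - 3)^3, so the factor x - 3 appears with exponent 3: the algebraic multiplicity is 3.

rank(A - 3I) = 1, so the eigenspace has dimension 3 - 1 = 2: the geometric multiplicity is 2.

Since 2 < 3, A is not diagonalizable.

algebraic multiplicity 3, geometric multiplicity 2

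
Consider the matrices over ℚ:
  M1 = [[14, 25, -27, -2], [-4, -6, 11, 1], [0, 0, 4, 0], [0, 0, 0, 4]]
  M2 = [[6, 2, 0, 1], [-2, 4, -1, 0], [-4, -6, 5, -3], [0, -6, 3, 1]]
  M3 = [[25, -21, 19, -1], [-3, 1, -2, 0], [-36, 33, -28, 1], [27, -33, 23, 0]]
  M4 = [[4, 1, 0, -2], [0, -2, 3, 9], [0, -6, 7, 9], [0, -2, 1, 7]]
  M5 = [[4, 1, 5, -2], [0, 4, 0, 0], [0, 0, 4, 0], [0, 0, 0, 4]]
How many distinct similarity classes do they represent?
3 classes: {M1, M2, M4}, {M3}, {M5}

Characteristic polynomials: χ_{M1} = (x - 4)^4, χ_{M2} = (x - 4)^4, χ_{M3} = (x - 1)^3(x + 5), χ_{M4} = (x - 4)^4, χ_{M5} = (x - 4)^4.

{M1, M2, M4}: invariant factors x - 4, (x - 4)^3.

{M3}: invariant factors (x - 1)^3(x + 5).

{M5}: invariant factors x - 4, x - 4, (x - 4)^2.

Matrices are similar if and only if their invariant-factor lists agree; the partition into similarity classes is {M1, M2, M4}, {M3}, {M5}.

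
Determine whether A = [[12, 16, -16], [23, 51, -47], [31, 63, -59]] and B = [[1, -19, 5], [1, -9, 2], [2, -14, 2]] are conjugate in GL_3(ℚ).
No.

trace(A) = 4 but trace(B) = -6. The trace is a similarity invariant, so A and B are not similar.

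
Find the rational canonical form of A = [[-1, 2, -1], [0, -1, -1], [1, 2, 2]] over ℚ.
R = [[0, 0, -3], [1, 0, 0], [0, 1, 0]]

The invariant factors of A (the non-unit diagonal entries of the Smith normal form of xI - A over ℚ[x]) are x^3 + 3, each dividing the next. The characteristic polynomial is their product, x^3 + 3.

The rational canonical form is the block-diagonal matrix of companion matrices C(f_i):
R = [[0, 0, -3], [1, 0, 0], [0, 1, 0]].

Note the characteristic polynomial does not split into linear factors over ℚ, so A has no Jordan form over ℚ; the rational canonical form exists over any field.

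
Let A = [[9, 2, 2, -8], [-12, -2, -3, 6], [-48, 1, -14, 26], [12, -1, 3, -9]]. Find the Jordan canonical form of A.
J = [[-5, 1, 0, 0], [0, -5, 0, 0], [0, 0, -3, 0], [0, 0, 0, -3]]

The characteristic polynomial is det(xI - A) = (x + 3)^2(x + 5)^2, so the eigenvalues are -5 (algebraic multiplicity 2), -3 (algebraic multiplicity 2).

For λ = -5: rank(A + 5I) = 3, rank((A + 5I)^2) = 2. The eigenspace has dimension 4 - 3 = 1, so there is 1 Jordan block; the rank sequence gives block sizes [2].

For λ = -3: rank(A + 3I) = 2. The eigenspace has dimension 4 - 2 = 2, so there are 2 Jordan blocks; the rank sequence gives block sizes [1, 1].

Assembling the blocks gives the Jordan form J above.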